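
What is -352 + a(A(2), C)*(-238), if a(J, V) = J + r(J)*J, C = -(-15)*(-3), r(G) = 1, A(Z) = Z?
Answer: -1304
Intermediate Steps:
C = -45 (C = -5*9 = -45)
a(J, V) = 2*J (a(J, V) = J + 1*J = J + J = 2*J)
-352 + a(A(2), C)*(-238) = -352 + (2*2)*(-238) = -352 + 4*(-238) = -352 - 952 = -1304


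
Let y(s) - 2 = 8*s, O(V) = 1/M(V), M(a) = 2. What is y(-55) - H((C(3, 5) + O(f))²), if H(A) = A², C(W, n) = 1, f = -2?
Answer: -7089/16 ≈ -443.06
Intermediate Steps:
O(V) = ½ (O(V) = 1/2 = ½)
y(s) = 2 + 8*s
y(-55) - H((C(3, 5) + O(f))²) = (2 + 8*(-55)) - ((1 + ½)²)² = (2 - 440) - ((3/2)²)² = -438 - (9/4)² = -438 - 1*81/16 = -438 - 81/16 = -7089/16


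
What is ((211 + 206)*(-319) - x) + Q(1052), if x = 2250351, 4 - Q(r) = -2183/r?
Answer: -2507303057/1052 ≈ -2.3834e+6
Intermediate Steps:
Q(r) = 4 + 2183/r (Q(r) = 4 - (-2183)/r = 4 + 2183/r)
((211 + 206)*(-319) - x) + Q(1052) = ((211 + 206)*(-319) - 1*2250351) + (4 + 2183/1052) = (417*(-319) - 2250351) + (4 + 2183*(1/1052)) = (-133023 - 2250351) + (4 + 2183/1052) = -2383374 + 6391/1052 = -2507303057/1052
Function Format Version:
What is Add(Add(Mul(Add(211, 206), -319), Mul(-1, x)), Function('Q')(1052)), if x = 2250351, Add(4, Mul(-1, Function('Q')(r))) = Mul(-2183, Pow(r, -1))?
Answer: Rational(-2507303057, 1052) ≈ -2.3834e+6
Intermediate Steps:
Function('Q')(r) = Add(4, Mul(2183, Pow(r, -1))) (Function('Q')(r) = Add(4, Mul(-1, Mul(-2183, Pow(r, -1)))) = Add(4, Mul(2183, Pow(r, -1))))
Add(Add(Mul(Add(211, 206), -319), Mul(-1, x)), Function('Q')(1052)) = Add(Add(Mul(Add(211, 206), -319), Mul(-1, 2250351)), Add(4, Mul(2183, Pow(1052, -1)))) = Add(Add(Mul(417, -319), -2250351), Add(4, Mul(2183, Rational(1, 1052)))) = Add(Add(-133023, -2250351), Add(4, Rational(2183, 1052))) = Add(-2383374, Rational(6391, 1052)) = Rational(-2507303057, 1052)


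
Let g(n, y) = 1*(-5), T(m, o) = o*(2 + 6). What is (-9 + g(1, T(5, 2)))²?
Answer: 196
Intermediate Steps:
T(m, o) = 8*o (T(m, o) = o*8 = 8*o)
g(n, y) = -5
(-9 + g(1, T(5, 2)))² = (-9 - 5)² = (-14)² = 196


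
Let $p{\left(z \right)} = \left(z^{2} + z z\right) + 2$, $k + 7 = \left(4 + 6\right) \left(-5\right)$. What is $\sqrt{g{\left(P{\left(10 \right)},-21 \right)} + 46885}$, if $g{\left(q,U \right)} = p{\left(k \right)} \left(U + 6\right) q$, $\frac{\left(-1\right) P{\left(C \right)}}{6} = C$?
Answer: $\sqrt{5896885} \approx 2428.4$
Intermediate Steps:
$P{\left(C \right)} = - 6 C$
$k = -57$ ($k = -7 + \left(4 + 6\right) \left(-5\right) = -7 + 10 \left(-5\right) = -7 - 50 = -57$)
$p{\left(z \right)} = 2 + 2 z^{2}$ ($p{\left(z \right)} = \left(z^{2} + z^{2}\right) + 2 = 2 z^{2} + 2 = 2 + 2 z^{2}$)
$g{\left(q,U \right)} = 6500 q \left(6 + U\right)$ ($g{\left(q,U \right)} = \left(2 + 2 \left(-57\right)^{2}\right) \left(U + 6\right) q = \left(2 + 2 \cdot 3249\right) \left(6 + U\right) q = \left(2 + 6498\right) q \left(6 + U\right) = 6500 q \left(6 + U\right)$)
$\sqrt{g{\left(P{\left(10 \right)},-21 \right)} + 46885} = \sqrt{6500 \left(\left(-6\right) 10\right) \left(6 - 21\right) + 46885} = \sqrt{6500 \left(-60\right) \left(-15\right) + 46885} = \sqrt{5850000 + 46885} = \sqrt{5896885}$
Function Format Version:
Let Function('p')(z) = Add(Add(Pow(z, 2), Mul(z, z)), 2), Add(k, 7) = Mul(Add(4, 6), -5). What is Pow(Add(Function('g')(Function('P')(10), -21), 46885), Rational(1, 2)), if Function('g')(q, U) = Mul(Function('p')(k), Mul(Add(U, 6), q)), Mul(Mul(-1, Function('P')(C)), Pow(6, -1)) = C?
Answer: Pow(5896885, Rational(1, 2)) ≈ 2428.4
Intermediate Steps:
Function('P')(C) = Mul(-6, C)
k = -57 (k = Add(-7, Mul(Add(4, 6), -5)) = Add(-7, Mul(10, -5)) = Add(-7, -50) = -57)
Function('p')(z) = Add(2, Mul(2, Pow(z, 2))) (Function('p')(z) = Add(Add(Pow(z, 2), Pow(z, 2)), 2) = Add(Mul(2, Pow(z, 2)), 2) = Add(2, Mul(2, Pow(z, 2))))
Function('g')(q, U) = Mul(6500, q, Add(6, U)) (Function('g')(q, U) = Mul(Add(2, Mul(2, Pow(-57, 2))), Mul(Add(U, 6), q)) = Mul(Add(2, Mul(2, 3249)), Mul(Add(6, U), q)) = Mul(Add(2, 6498), Mul(q, Add(6, U))) = Mul(6500, Mul(q, Add(6, U))) = Mul(6500, q, Add(6, U)))
Pow(Add(Function('g')(Function('P')(10), -21), 46885), Rational(1, 2)) = Pow(Add(Mul(6500, Mul(-6, 10), Add(6, -21)), 46885), Rational(1, 2)) = Pow(Add(Mul(6500, -60, -15), 46885), Rational(1, 2)) = Pow(Add(5850000, 46885), Rational(1, 2)) = Pow(5896885, Rational(1, 2))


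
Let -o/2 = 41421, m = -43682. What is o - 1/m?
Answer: -3618704243/43682 ≈ -82842.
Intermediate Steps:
o = -82842 (o = -2*41421 = -82842)
o - 1/m = -82842 - 1/(-43682) = -82842 - 1*(-1/43682) = -82842 + 1/43682 = -3618704243/43682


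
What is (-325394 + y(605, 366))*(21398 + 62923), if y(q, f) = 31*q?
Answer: -25856107119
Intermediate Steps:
(-325394 + y(605, 366))*(21398 + 62923) = (-325394 + 31*605)*(21398 + 62923) = (-325394 + 18755)*84321 = -306639*84321 = -25856107119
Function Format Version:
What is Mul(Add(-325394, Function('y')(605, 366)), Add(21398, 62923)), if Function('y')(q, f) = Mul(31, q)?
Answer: -25856107119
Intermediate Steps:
Mul(Add(-325394, Function('y')(605, 366)), Add(21398, 62923)) = Mul(Add(-325394, Mul(31, 605)), Add(21398, 62923)) = Mul(Add(-325394, 18755), 84321) = Mul(-306639, 84321) = -25856107119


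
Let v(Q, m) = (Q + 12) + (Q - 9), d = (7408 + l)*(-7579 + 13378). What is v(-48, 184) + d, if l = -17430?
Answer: -58117671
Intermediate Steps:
d = -58117578 (d = (7408 - 17430)*(-7579 + 13378) = -10022*5799 = -58117578)
v(Q, m) = 3 + 2*Q (v(Q, m) = (12 + Q) + (-9 + Q) = 3 + 2*Q)
v(-48, 184) + d = (3 + 2*(-48)) - 58117578 = (3 - 96) - 58117578 = -93 - 58117578 = -58117671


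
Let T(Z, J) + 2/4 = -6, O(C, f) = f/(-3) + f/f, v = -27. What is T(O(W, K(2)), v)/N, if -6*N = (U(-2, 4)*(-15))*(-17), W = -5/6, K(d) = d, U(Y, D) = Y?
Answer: -13/170 ≈ -0.076471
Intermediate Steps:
W = -⅚ (W = -5*⅙ = -⅚ ≈ -0.83333)
O(C, f) = 1 - f/3 (O(C, f) = f*(-⅓) + 1 = -f/3 + 1 = 1 - f/3)
T(Z, J) = -13/2 (T(Z, J) = -½ - 6 = -13/2)
N = 85 (N = -(-2*(-15))*(-17)/6 = -5*(-17) = -⅙*(-510) = 85)
T(O(W, K(2)), v)/N = -13/2/85 = -13/2*1/85 = -13/170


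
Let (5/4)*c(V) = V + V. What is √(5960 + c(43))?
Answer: 8*√2355/5 ≈ 77.645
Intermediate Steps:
c(V) = 8*V/5 (c(V) = 4*(V + V)/5 = 4*(2*V)/5 = 8*V/5)
√(5960 + c(43)) = √(5960 + (8/5)*43) = √(5960 + 344/5) = √(30144/5) = 8*√2355/5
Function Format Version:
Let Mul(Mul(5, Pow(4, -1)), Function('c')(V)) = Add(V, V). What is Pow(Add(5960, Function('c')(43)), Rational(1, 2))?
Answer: Mul(Rational(8, 5), Pow(2355, Rational(1, 2))) ≈ 77.645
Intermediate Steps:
Function('c')(V) = Mul(Rational(8, 5), V) (Function('c')(V) = Mul(Rational(4, 5), Add(V, V)) = Mul(Rational(4, 5), Mul(2, V)) = Mul(Rational(8, 5), V))
Pow(Add(5960, Function('c')(43)), Rational(1, 2)) = Pow(Add(5960, Mul(Rational(8, 5), 43)), Rational(1, 2)) = Pow(Add(5960, Rational(344, 5)), Rational(1, 2)) = Pow(Rational(30144, 5), Rational(1, 2)) = Mul(Rational(8, 5), Pow(2355, Rational(1, 2)))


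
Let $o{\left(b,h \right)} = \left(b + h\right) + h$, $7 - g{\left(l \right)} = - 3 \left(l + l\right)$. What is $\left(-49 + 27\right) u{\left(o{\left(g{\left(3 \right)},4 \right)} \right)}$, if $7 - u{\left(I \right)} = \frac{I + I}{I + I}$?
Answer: $-132$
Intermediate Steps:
$g{\left(l \right)} = 7 + 6 l$ ($g{\left(l \right)} = 7 - - 3 \left(l + l\right) = 7 - - 3 \cdot 2 l = 7 - - 6 l = 7 + 6 l$)
$o{\left(b,h \right)} = b + 2 h$
$u{\left(I \right)} = 6$ ($u{\left(I \right)} = 7 - \frac{I + I}{I + I} = 7 - \frac{2 I}{2 I} = 7 - 2 I \frac{1}{2 I} = 7 - 1 = 6$)
$\left(-49 + 27\right) u{\left(o{\left(g{\left(3 \right)},4 \right)} \right)} = \left(-49 + 27\right) 6 = \left(-22\right) 6 = -132$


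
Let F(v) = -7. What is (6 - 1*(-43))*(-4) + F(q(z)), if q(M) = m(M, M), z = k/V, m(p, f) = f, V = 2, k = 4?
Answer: -203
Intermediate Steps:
z = 2 (z = 4/2 = 4*(½) = 2)
q(M) = M
(6 - 1*(-43))*(-4) + F(q(z)) = (6 - 1*(-43))*(-4) - 7 = (6 + 43)*(-4) - 7 = 49*(-4) - 7 = -196 - 7 = -203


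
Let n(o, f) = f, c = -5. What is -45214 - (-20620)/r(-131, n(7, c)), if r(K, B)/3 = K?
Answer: -17789722/393 ≈ -45266.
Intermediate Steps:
r(K, B) = 3*K
-45214 - (-20620)/r(-131, n(7, c)) = -45214 - (-20620)/(3*(-131)) = -45214 - (-20620)/(-393) = -45214 - (-20620)*(-1)/393 = -45214 - 1*20620/393 = -45214 - 20620/393 = -17789722/393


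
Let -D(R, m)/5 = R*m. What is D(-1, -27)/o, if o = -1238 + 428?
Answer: ⅙ ≈ 0.16667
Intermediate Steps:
D(R, m) = -5*R*m
o = -810
D(-1, -27)/o = -5*(-1)*(-27)/(-810) = -135*(-1/810) = ⅙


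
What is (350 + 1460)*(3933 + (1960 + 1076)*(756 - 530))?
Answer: 1249024890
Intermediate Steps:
(350 + 1460)*(3933 + (1960 + 1076)*(756 - 530)) = 1810*(3933 + 3036*226) = 1810*(3933 + 686136) = 1810*690069 = 1249024890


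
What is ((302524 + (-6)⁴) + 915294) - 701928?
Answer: 517186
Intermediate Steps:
((302524 + (-6)⁴) + 915294) - 701928 = ((302524 + 1296) + 915294) - 701928 = (303820 + 915294) - 701928 = 1219114 - 701928 = 517186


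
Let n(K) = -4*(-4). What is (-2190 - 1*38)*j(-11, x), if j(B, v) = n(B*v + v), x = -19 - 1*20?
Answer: -35648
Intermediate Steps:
x = -39 (x = -19 - 20 = -39)
n(K) = 16
j(B, v) = 16
(-2190 - 1*38)*j(-11, x) = (-2190 - 1*38)*16 = (-2190 - 38)*16 = -2228*16 = -35648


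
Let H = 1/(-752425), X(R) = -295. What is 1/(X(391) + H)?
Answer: -752425/221965376 ≈ -0.0033898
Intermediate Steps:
H = -1/752425 ≈ -1.3290e-6
1/(X(391) + H) = 1/(-295 - 1/752425) = 1/(-221965376/752425) = -752425/221965376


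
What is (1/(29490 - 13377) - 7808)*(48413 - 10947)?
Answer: -35981746658/123 ≈ -2.9253e+8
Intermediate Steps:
(1/(29490 - 13377) - 7808)*(48413 - 10947) = (1/16113 - 7808)*37466 = -125810303/16113*37466 = -35981746658/123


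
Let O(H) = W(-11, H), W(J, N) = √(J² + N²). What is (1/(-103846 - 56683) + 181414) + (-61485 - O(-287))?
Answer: 19252082440/160529 - √82490 ≈ 1.1964e+5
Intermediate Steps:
O(H) = √(121 + H²) (O(H) = √((-11)² + H²) = √(121 + H²))
(1/(-103846 - 56683) + 181414) + (-61485 - O(-287)) = (1/(-103846 - 56683) + 181414) + (-61485 - √(121 + (-287)²)) = (1/(-160529) + 181414) + (-61485 - √(121 + 82369)) = (-1/160529 + 181414) + (-61485 - √82490) = 29122208005/160529 + (-61485 - √82490) = 19252082440/160529 - √82490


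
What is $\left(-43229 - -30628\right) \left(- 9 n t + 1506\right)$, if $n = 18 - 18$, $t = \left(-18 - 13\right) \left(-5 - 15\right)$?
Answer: $-18977106$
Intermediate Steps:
$t = 620$ ($t = \left(-31\right) \left(-20\right) = 620$)
$n = 0$ ($n = 18 - 18 = 0$)
$\left(-43229 - -30628\right) \left(- 9 n t + 1506\right) = \left(-43229 - -30628\right) \left(\left(-9\right) 0 \cdot 620 + 1506\right) = \left(-43229 + 30628\right) \left(0 \cdot 620 + 1506\right) = - 12601 \left(0 + 1506\right) = \left(-12601\right) 1506 = -18977106$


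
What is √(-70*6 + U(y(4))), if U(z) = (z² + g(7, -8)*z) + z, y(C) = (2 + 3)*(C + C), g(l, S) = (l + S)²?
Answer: 6*√35 ≈ 35.496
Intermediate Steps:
g(l, S) = (S + l)²
y(C) = 10*C (y(C) = 5*(2*C) = 10*C)
U(z) = z² + 2*z (U(z) = (z² + (-8 + 7)²*z) + z = (z² + (-1)²*z) + z = (z² + 1*z) + z = (z² + z) + z = (z + z²) + z = z² + 2*z)
√(-70*6 + U(y(4))) = √(-70*6 + (10*4)*(2 + 10*4)) = √(-420 + 40*(2 + 40)) = √(-420 + 40*42) = √(-420 + 1680) = √1260 = 6*√35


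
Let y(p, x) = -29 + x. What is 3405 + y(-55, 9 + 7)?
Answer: 3392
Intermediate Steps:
3405 + y(-55, 9 + 7) = 3405 + (-29 + (9 + 7)) = 3405 + (-29 + 16) = 3405 - 13 = 3392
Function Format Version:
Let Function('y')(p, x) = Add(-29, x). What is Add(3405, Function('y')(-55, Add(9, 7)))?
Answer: 3392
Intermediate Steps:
Add(3405, Function('y')(-55, Add(9, 7))) = Add(3405, Add(-29, Add(9, 7))) = Add(3405, Add(-29, 16)) = Add(3405, -13) = 3392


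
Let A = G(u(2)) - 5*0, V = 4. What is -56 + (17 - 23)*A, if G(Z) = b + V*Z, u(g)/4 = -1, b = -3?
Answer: 58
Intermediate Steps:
u(g) = -4 (u(g) = 4*(-1) = -4)
G(Z) = -3 + 4*Z
A = -19 (A = (-3 + 4*(-4)) - 5*0 = (-3 - 16) + 0 = -19 + 0 = -19)
-56 + (17 - 23)*A = -56 + (17 - 23)*(-19) = -56 - 6*(-19) = -56 + 114 = 58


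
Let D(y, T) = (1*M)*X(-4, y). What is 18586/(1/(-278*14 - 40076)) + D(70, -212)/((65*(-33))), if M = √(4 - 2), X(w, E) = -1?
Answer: -817189248 + √2/2145 ≈ -8.1719e+8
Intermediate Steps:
M = √2 ≈ 1.4142
D(y, T) = -√2 (D(y, T) = (1*√2)*(-1) = √2*(-1) = -√2)
18586/(1/(-278*14 - 40076)) + D(70, -212)/((65*(-33))) = 18586/(1/(-278*14 - 40076)) + (-√2)/((65*(-33))) = 18586/(1/(-3892 - 40076)) - √2/(-2145) = 18586/(1/(-43968)) - √2*(-1/2145) = 18586/(-1/43968) + √2/2145 = 18586*(-43968) + √2/2145 = -817189248 + √2/2145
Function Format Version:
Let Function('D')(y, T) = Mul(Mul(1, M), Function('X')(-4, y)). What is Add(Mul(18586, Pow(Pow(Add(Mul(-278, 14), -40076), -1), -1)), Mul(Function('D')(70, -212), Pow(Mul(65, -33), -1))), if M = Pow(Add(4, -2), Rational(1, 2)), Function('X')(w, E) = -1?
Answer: Add(-817189248, Mul(Rational(1, 2145), Pow(2, Rational(1, 2)))) ≈ -8.1719e+8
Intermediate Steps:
M = Pow(2, Rational(1, 2)) ≈ 1.4142
Function('D')(y, T) = Mul(-1, Pow(2, Rational(1, 2))) (Function('D')(y, T) = Mul(Mul(1, Pow(2, Rational(1, 2))), -1) = Mul(Pow(2, Rational(1, 2)), -1) = Mul(-1, Pow(2, Rational(1, 2))))
Add(Mul(18586, Pow(Pow(Add(Mul(-278, 14), -40076), -1), -1)), Mul(Function('D')(70, -212), Pow(Mul(65, -33), -1))) = Add(Mul(18586, Pow(Pow(Add(Mul(-278, 14), -40076), -1), -1)), Mul(Mul(-1, Pow(2, Rational(1, 2))), Pow(Mul(65, -33), -1))) = Add(Mul(18586, Pow(Pow(Add(-3892, -40076), -1), -1)), Mul(Mul(-1, Pow(2, Rational(1, 2))), Pow(-2145, -1))) = Add(Mul(18586, Pow(Pow(-43968, -1), -1)), Mul(Mul(-1, Pow(2, Rational(1, 2))), Rational(-1, 2145))) = Add(Mul(18586, Pow(Rational(-1, 43968), -1)), Mul(Rational(1, 2145), Pow(2, Rational(1, 2)))) = Add(Mul(18586, -43968), Mul(Rational(1, 2145), Pow(2, Rational(1, 2)))) = Add(-817189248, Mul(Rational(1, 2145), Pow(2, Rational(1, 2))))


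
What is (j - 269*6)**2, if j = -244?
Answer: 3452164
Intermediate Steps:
(j - 269*6)**2 = (-244 - 269*6)**2 = (-244 - 1614)**2 = (-1858)**2 = 3452164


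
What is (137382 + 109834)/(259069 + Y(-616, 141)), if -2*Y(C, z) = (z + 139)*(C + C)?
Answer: 247216/431549 ≈ 0.57286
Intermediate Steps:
Y(C, z) = -C*(139 + z) (Y(C, z) = -(z + 139)*(C + C)/2 = -(139 + z)*2*C/2 = -C*(139 + z))
(137382 + 109834)/(259069 + Y(-616, 141)) = (137382 + 109834)/(259069 - 1*(-616)*(139 + 141)) = 247216/(259069 - 1*(-616)*280) = 247216/(259069 + 172480) = 247216/431549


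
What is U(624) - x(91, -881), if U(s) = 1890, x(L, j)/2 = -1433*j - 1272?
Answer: -2520512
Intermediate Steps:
x(L, j) = -2544 - 2866*j (x(L, j) = 2*(-1433*j - 1272) = 2*(-1272 - 1433*j) = -2544 - 2866*j)
U(624) - x(91, -881) = 1890 - (-2544 - 2866*(-881)) = 1890 - (-2544 + 2524946) = 1890 - 1*2522402 = 1890 - 2522402 = -2520512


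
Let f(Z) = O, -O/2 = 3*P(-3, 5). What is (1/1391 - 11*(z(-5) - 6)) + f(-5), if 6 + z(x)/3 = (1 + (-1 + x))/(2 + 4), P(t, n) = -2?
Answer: 844339/2782 ≈ 303.50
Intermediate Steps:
z(x) = -18 + x/2 (z(x) = -18 + 3*((1 + (-1 + x))/(2 + 4)) = -18 + 3*(x/6) = -18 + x/2)
O = 12 (O = -6*(-2) = -2*(-6) = 12)
f(Z) = 12
(1/1391 - 11*(z(-5) - 6)) + f(-5) = (1/1391 - 11*((-18 + (½)*(-5)) - 6)) + 12 = (1/1391 - 11*((-18 - 5/2) - 6)) + 12 = (1/1391 - 11*(-41/2 - 6)) + 12 = (1/1391 - 11*(-53/2)) + 12 = (1/1391 + 583/2) + 12 = 810955/2782 + 12 = 844339/2782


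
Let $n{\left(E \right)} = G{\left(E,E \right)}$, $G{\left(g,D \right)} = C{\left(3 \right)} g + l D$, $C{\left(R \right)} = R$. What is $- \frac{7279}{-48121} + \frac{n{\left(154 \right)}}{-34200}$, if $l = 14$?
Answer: $\frac{61480511}{822869100} \approx 0.074715$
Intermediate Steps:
$G{\left(g,D \right)} = 3 g + 14 D$
$n{\left(E \right)} = 17 E$ ($n{\left(E \right)} = 3 E + 14 E = 17 E$)
$- \frac{7279}{-48121} + \frac{n{\left(154 \right)}}{-34200} = - \frac{7279}{-48121} + \frac{17 \cdot 154}{-34200} = \left(-7279\right) \left(- \frac{1}{48121}\right) + 2618 \left(- \frac{1}{34200}\right) = \frac{7279}{48121} - \frac{1309}{17100} = \frac{61480511}{822869100}$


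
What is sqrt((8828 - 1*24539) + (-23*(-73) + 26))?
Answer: I*sqrt(14006) ≈ 118.35*I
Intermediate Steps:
sqrt((8828 - 1*24539) + (-23*(-73) + 26)) = sqrt((8828 - 24539) + (1679 + 26)) = sqrt(-15711 + 1705) = sqrt(-14006) = I*sqrt(14006)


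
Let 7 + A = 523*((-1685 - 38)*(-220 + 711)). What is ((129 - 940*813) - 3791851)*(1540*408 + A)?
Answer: 2012933748546492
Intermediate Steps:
A = -442454346 (A = -7 + 523*((-1685 - 38)*(-220 + 711)) = -7 + 523*(-1723*491) = -7 + 523*(-845993) = -7 - 442454339 = -442454346)
((129 - 940*813) - 3791851)*(1540*408 + A) = ((129 - 940*813) - 3791851)*(1540*408 - 442454346) = ((129 - 764220) - 3791851)*(628320 - 442454346) = (-764091 - 3791851)*(-441826026) = -4555942*(-441826026) = 2012933748546492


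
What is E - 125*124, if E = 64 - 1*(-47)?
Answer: -15389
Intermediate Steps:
E = 111 (E = 64 + 47 = 111)
E - 125*124 = 111 - 125*124 = 111 - 15500 = -15389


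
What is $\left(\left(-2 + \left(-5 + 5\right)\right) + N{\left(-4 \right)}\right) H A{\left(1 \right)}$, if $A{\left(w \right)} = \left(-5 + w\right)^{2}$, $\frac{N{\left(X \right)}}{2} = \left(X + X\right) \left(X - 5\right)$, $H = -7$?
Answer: $-15904$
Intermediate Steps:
$N{\left(X \right)} = 4 X \left(-5 + X\right)$ ($N{\left(X \right)} = 2 \left(X + X\right) \left(X - 5\right) = 2 \cdot 2 X \left(-5 + X\right) = 4 X \left(-5 + X\right)$)
$\left(\left(-2 + \left(-5 + 5\right)\right) + N{\left(-4 \right)}\right) H A{\left(1 \right)} = \left(\left(-2 + \left(-5 + 5\right)\right) + 4 \left(-4\right) \left(-5 - 4\right)\right) \left(-7\right) \left(-5 + 1\right)^{2} = \left(\left(-2 + 0\right) + 4 \left(-4\right) \left(-9\right)\right) \left(-7\right) \left(-4\right)^{2} = \left(-2 + 144\right) \left(-7\right) 16 = 142 \left(-7\right) 16 = \left(-994\right) 16 = -15904$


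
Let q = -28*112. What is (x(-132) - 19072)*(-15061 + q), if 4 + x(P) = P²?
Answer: 30061444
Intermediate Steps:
q = -3136
x(P) = -4 + P²
(x(-132) - 19072)*(-15061 + q) = ((-4 + (-132)²) - 19072)*(-15061 - 3136) = ((-4 + 17424) - 19072)*(-18197) = (17420 - 19072)*(-18197) = -1652*(-18197) = 30061444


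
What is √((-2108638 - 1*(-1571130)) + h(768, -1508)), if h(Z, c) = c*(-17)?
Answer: 8*I*√7998 ≈ 715.45*I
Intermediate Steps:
h(Z, c) = -17*c
√((-2108638 - 1*(-1571130)) + h(768, -1508)) = √((-2108638 - 1*(-1571130)) - 17*(-1508)) = √((-2108638 + 1571130) + 25636) = √(-537508 + 25636) = √(-511872) = 8*I*√7998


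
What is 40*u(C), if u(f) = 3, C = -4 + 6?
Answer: 120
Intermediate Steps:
C = 2
40*u(C) = 40*3 = 120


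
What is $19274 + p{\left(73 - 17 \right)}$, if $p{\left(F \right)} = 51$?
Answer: $19325$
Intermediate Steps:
$19274 + p{\left(73 - 17 \right)} = 19274 + 51 = 19325$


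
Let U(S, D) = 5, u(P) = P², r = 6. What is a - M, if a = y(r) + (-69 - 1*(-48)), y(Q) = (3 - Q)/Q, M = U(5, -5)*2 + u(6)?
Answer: -135/2 ≈ -67.500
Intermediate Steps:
M = 46 (M = 5*2 + 6² = 10 + 36 = 46)
y(Q) = (3 - Q)/Q
a = -43/2 (a = (3 - 1*6)/6 + (-69 - 1*(-48)) = (3 - 6)/6 + (-69 + 48) = (⅙)*(-3) - 21 = -½ - 21 = -43/2 ≈ -21.500)
a - M = -43/2 - 1*46 = -43/2 - 46 = -135/2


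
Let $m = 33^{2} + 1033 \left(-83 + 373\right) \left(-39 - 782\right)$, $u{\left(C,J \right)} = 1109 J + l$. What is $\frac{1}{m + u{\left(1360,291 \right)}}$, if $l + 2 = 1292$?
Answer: $- \frac{1}{245621872} \approx -4.0713 \cdot 10^{-9}$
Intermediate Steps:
$l = 1290$ ($l = -2 + 1292 = 1290$)
$u{\left(C,J \right)} = 1290 + 1109 J$ ($u{\left(C,J \right)} = 1109 J + 1290 = 1290 + 1109 J$)
$m = -245945881$ ($m = 1089 + 1033 \cdot 290 \left(-821\right) = 1089 + 1033 \left(-238090\right) = 1089 - 245946970 = -245945881$)
$\frac{1}{m + u{\left(1360,291 \right)}} = \frac{1}{-245945881 + \left(1290 + 1109 \cdot 291\right)} = \frac{1}{-245945881 + \left(1290 + 322719\right)} = \frac{1}{-245945881 + 324009} = \frac{1}{-245621872} = - \frac{1}{245621872}$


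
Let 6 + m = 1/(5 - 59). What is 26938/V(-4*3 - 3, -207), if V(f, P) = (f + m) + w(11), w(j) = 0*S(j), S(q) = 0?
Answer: -1454652/1135 ≈ -1281.6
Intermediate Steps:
m = -325/54 (m = -6 + 1/(5 - 59) = -6 + 1/(-54) = -6 - 1/54 = -325/54 ≈ -6.0185)
w(j) = 0 (w(j) = 0*0 = 0)
V(f, P) = -325/54 + f (V(f, P) = (f - 325/54) + 0 = (-325/54 + f) + 0 = -325/54 + f)
26938/V(-4*3 - 3, -207) = 26938/(-325/54 + (-4*3 - 3)) = 26938/(-325/54 + (-12 - 3)) = 26938/(-325/54 - 15) = 26938/(-1135/54) = 26938*(-54/1135) = -1454652/1135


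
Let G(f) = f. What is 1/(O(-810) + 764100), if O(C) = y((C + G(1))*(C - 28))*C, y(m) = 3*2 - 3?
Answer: 1/761670 ≈ 1.3129e-6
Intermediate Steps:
y(m) = 3 (y(m) = 6 - 3 = 3)
O(C) = 3*C
1/(O(-810) + 764100) = 1/(3*(-810) + 764100) = 1/(-2430 + 764100) = 1/761670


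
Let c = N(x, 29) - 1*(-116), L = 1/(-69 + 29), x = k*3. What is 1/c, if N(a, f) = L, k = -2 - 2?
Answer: 40/4639 ≈ 0.0086225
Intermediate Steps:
k = -4
x = -12 (x = -4*3 = -12)
L = -1/40 (L = 1/(-40) = -1/40 ≈ -0.025000)
N(a, f) = -1/40
c = 4639/40 (c = -1/40 - 1*(-116) = -1/40 + 116 = 4639/40 ≈ 115.97)
1/c = 1/(4639/40) = 40/4639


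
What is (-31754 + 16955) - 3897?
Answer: -18696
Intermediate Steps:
(-31754 + 16955) - 3897 = -14799 - 3897 = -18696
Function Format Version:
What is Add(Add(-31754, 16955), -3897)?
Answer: -18696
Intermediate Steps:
Add(Add(-31754, 16955), -3897) = Add(-14799, -3897) = -18696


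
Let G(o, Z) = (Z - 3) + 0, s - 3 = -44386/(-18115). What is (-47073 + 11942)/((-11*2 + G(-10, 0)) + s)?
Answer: 636398065/354144 ≈ 1797.0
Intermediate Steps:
s = 98731/18115 (s = 3 - 44386/(-18115) = 3 - 44386*(-1/18115) = 3 + 44386/18115 = 98731/18115 ≈ 5.4502)
G(o, Z) = -3 + Z (G(o, Z) = (-3 + Z) + 0 = -3 + Z)
(-47073 + 11942)/((-11*2 + G(-10, 0)) + s) = (-47073 + 11942)/((-11*2 + (-3 + 0)) + 98731/18115) = -35131/((-22 - 3) + 98731/18115) = -35131/(-25 + 98731/18115) = -35131/(-354144/18115) = -35131*(-18115/354144) = 636398065/354144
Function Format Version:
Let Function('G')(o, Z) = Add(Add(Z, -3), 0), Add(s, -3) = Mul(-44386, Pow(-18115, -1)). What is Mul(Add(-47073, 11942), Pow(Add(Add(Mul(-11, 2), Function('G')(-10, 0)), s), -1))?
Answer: Rational(636398065, 354144) ≈ 1797.0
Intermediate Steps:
s = Rational(98731, 18115) (s = Add(3, Mul(-44386, Pow(-18115, -1))) = Add(3, Mul(-44386, Rational(-1, 18115))) = Add(3, Rational(44386, 18115)) = Rational(98731, 18115) ≈ 5.4502)
Function('G')(o, Z) = Add(-3, Z) (Function('G')(o, Z) = Add(Add(-3, Z), 0) = Add(-3, Z))
Mul(Add(-47073, 11942), Pow(Add(Add(Mul(-11, 2), Function('G')(-10, 0)), s), -1)) = Mul(Add(-47073, 11942), Pow(Add(Add(Mul(-11, 2), Add(-3, 0)), Rational(98731, 18115)), -1)) = Mul(-35131, Pow(Add(Add(-22, -3), Rational(98731, 18115)), -1)) = Mul(-35131, Pow(Add(-25, Rational(98731, 18115)), -1)) = Mul(-35131, Pow(Rational(-354144, 18115), -1)) = Mul(-35131, Rational(-18115, 354144)) = Rational(636398065, 354144)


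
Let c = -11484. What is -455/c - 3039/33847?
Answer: -1772681/35336268 ≈ -0.050166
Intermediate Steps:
-455/c - 3039/33847 = -455/(-11484) - 3039/33847 = -455*(-1/11484) - 3039*1/33847 = 455/11484 - 3039/33847 = -1772681/35336268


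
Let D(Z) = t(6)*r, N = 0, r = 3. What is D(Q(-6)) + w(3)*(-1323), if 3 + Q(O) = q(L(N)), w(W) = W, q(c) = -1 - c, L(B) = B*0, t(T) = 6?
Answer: -3951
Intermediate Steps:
L(B) = 0
Q(O) = -4 (Q(O) = -3 + (-1 - 1*0) = -3 + (-1 + 0) = -3 - 1 = -4)
D(Z) = 18 (D(Z) = 6*3 = 18)
D(Q(-6)) + w(3)*(-1323) = 18 + 3*(-1323) = 18 - 3969 = -3951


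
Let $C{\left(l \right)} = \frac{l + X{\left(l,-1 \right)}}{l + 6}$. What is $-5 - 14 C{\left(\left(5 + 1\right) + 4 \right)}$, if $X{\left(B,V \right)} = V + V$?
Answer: $-12$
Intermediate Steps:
$X{\left(B,V \right)} = 2 V$
$C{\left(l \right)} = \frac{-2 + l}{6 + l}$ ($C{\left(l \right)} = \frac{l + 2 \left(-1\right)}{l + 6} = \frac{l - 2}{6 + l} = \frac{-2 + l}{6 + l}$)
$-5 - 14 C{\left(\left(5 + 1\right) + 4 \right)} = -5 - 14 \frac{-2 + \left(\left(5 + 1\right) + 4\right)}{6 + \left(\left(5 + 1\right) + 4\right)} = -5 - 14 \frac{-2 + \left(6 + 4\right)}{6 + \left(6 + 4\right)} = -5 - 14 \frac{-2 + 10}{6 + 10} = -5 - 14 \cdot \frac{1}{16} \cdot 8 = -5 - 7 = -12$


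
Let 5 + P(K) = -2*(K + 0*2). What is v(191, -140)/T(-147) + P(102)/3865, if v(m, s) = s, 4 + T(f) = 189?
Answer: -115953/143005 ≈ -0.81083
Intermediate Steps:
T(f) = 185 (T(f) = -4 + 189 = 185)
P(K) = -5 - 2*K (P(K) = -5 - 2*(K + 0*2) = -5 - 2*(K + 0) = -5 - 2*K)
v(191, -140)/T(-147) + P(102)/3865 = -140/185 + (-5 - 2*102)/3865 = -140*1/185 + (-5 - 204)*(1/3865) = -28/37 - 209*1/3865 = -28/37 - 209/3865 = -115953/143005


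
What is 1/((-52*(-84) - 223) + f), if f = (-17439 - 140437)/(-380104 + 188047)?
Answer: 192057/796234141 ≈ 0.00024121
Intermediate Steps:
f = 157876/192057 (f = -157876/(-192057) = -157876*(-1/192057) = 157876/192057 ≈ 0.82203)
1/((-52*(-84) - 223) + f) = 1/((-52*(-84) - 223) + 157876/192057) = 1/((4368 - 223) + 157876/192057) = 1/(4145 + 157876/192057) = 1/(796234141/192057) = 192057/796234141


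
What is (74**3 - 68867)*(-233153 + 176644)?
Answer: -19007197713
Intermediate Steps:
(74**3 - 68867)*(-233153 + 176644) = (405224 - 68867)*(-56509) = 336357*(-56509) = -19007197713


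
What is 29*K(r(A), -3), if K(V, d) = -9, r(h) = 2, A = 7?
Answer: -261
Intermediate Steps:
29*K(r(A), -3) = 29*(-9) = -261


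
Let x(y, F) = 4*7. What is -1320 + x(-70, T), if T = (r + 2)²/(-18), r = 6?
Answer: -1292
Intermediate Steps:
T = -32/9 (T = (6 + 2)²/(-18) = 8²*(-1/18) = 64*(-1/18) = -32/9 ≈ -3.5556)
x(y, F) = 28
-1320 + x(-70, T) = -1320 + 28 = -1292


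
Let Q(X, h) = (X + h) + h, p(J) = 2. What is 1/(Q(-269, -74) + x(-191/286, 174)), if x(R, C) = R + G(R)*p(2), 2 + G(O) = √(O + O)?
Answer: -34490742/14544073417 - 1144*I*√27313/14544073417 ≈ -0.0023715 - 1.2999e-5*I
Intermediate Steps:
G(O) = -2 + √2*√O (G(O) = -2 + √(O + O) = -2 + √(2*O) = -2 + √2*√O)
Q(X, h) = X + 2*h
x(R, C) = -4 + R + 2*√2*√R (x(R, C) = R + (-2 + √2*√R)*2 = R + (-4 + 2*√2*√R) = -4 + R + 2*√2*√R)
1/(Q(-269, -74) + x(-191/286, 174)) = 1/((-269 + 2*(-74)) + (-4 - 191/286 + 2*√2*√(-191/286))) = 1/((-269 - 148) + (-4 - 191*1/286 + 2*√2*√(-191*1/286))) = 1/(-417 + (-4 - 191/286 + 2*√2*√(-191/286))) = 1/(-417 + (-4 - 191/286 + 2*√2*(I*√54626/286))) = 1/(-417 + (-4 - 191/286 + 2*I*√27313/143)) = 1/(-417 + (-1335/286 + 2*I*√27313/143)) = 1/(-120597/286 + 2*I*√27313/143)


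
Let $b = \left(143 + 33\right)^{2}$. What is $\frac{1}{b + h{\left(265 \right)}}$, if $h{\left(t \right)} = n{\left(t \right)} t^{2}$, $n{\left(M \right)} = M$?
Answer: $\frac{1}{18640601} \approx 5.3646 \cdot 10^{-8}$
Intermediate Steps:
$b = 30976$ ($b = 176^{2} = 30976$)
$h{\left(t \right)} = t^{3}$ ($h{\left(t \right)} = t t^{2} = t^{3}$)
$\frac{1}{b + h{\left(265 \right)}} = \frac{1}{30976 + 265^{3}} = \frac{1}{30976 + 18609625} = \frac{1}{18640601}$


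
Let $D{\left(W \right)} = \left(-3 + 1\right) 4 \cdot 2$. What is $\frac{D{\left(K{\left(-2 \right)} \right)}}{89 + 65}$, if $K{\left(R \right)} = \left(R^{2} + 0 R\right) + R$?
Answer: $- \frac{8}{77} \approx -0.1039$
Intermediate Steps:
$K{\left(R \right)} = R + R^{2}$ ($K{\left(R \right)} = \left(R^{2} + 0\right) + R = R^{2} + R = R + R^{2}$)
$D{\left(W \right)} = -16$ ($D{\left(W \right)} = \left(-2\right) 8 = -16$)
$\frac{D{\left(K{\left(-2 \right)} \right)}}{89 + 65} = \frac{1}{89 + 65} \left(-16\right) = \frac{1}{154} \left(-16\right) = - \frac{8}{77}$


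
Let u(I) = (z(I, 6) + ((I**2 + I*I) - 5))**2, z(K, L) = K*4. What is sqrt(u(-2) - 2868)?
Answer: I*sqrt(2843) ≈ 53.32*I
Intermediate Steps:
z(K, L) = 4*K
u(I) = (-5 + 2*I**2 + 4*I)**2 (u(I) = (4*I + ((I**2 + I*I) - 5))**2 = (4*I + ((I**2 + I**2) - 5))**2 = (4*I + (2*I**2 - 5))**2 = (4*I + (-5 + 2*I**2))**2 = (-5 + 2*I**2 + 4*I)**2)
sqrt(u(-2) - 2868) = sqrt((-5 + 2*(-2)**2 + 4*(-2))**2 - 2868) = sqrt((-5 + 2*4 - 8)**2 - 2868) = sqrt((-5 + 8 - 8)**2 - 2868) = sqrt((-5)**2 - 2868) = sqrt(25 - 2868) = sqrt(-2843) = I*sqrt(2843)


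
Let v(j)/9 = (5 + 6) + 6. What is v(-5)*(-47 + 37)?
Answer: -1530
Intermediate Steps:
v(j) = 153 (v(j) = 9*((5 + 6) + 6) = 9*(11 + 6) = 9*17 = 153)
v(-5)*(-47 + 37) = 153*(-47 + 37) = 153*(-10) = -1530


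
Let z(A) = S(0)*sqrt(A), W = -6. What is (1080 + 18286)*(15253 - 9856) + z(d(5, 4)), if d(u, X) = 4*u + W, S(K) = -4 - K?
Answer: 104518302 - 4*sqrt(14) ≈ 1.0452e+8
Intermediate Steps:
d(u, X) = -6 + 4*u (d(u, X) = 4*u - 6 = -6 + 4*u)
z(A) = -4*sqrt(A) (z(A) = (-4 - 1*0)*sqrt(A) = (-4 + 0)*sqrt(A) = -4*sqrt(A))
(1080 + 18286)*(15253 - 9856) + z(d(5, 4)) = (1080 + 18286)*(15253 - 9856) - 4*sqrt(-6 + 4*5) = 19366*5397 - 4*sqrt(-6 + 20) = 104518302 - 4*sqrt(14)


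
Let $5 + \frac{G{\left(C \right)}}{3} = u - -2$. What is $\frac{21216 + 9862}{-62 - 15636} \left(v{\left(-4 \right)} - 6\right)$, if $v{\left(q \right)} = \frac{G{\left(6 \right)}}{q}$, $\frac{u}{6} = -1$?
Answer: $- \frac{46617}{31396} \approx -1.4848$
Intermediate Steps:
$u = -6$ ($u = 6 \left(-1\right) = -6$)
$G{\left(C \right)} = -27$ ($G{\left(C \right)} = -15 + 3 \left(-6 - -2\right) = -15 + 3 \left(-6 + 2\right) = -15 + 3 \left(-4\right) = -15 - 12 = -27$)
$v{\left(q \right)} = - \frac{27}{q}$
$\frac{21216 + 9862}{-62 - 15636} \left(v{\left(-4 \right)} - 6\right) = \frac{21216 + 9862}{-62 - 15636} \left(- \frac{27}{-4} - 6\right) = \frac{31078}{-15698} \left(\left(-27\right) \left(- \frac{1}{4}\right) - 6\right) = 31078 \left(- \frac{1}{15698}\right) \left(\frac{27}{4} - 6\right) = \left(- \frac{15539}{7849}\right) \frac{3}{4} = - \frac{46617}{31396}$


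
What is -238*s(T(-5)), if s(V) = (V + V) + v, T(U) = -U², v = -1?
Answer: 12138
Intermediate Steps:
s(V) = -1 + 2*V (s(V) = (V + V) - 1 = 2*V - 1 = -1 + 2*V)
-238*s(T(-5)) = -238*(-1 + 2*(-1*(-5)²)) = -238*(-1 + 2*(-1*25)) = -238*(-1 + 2*(-25)) = -238*(-1 - 50) = -238*(-51) = 12138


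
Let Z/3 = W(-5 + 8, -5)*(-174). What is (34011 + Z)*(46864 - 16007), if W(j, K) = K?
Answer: 1130014197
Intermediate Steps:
Z = 2610 (Z = 3*(-5*(-174)) = 3*870 = 2610)
(34011 + Z)*(46864 - 16007) = (34011 + 2610)*(46864 - 16007) = 36621*30857 = 1130014197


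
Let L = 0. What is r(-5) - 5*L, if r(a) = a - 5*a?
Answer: 20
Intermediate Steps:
r(a) = -4*a (r(a) = a - 5*a = -4*a)
r(-5) - 5*L = -4*(-5) - 5*0 = 20 + 0 = 20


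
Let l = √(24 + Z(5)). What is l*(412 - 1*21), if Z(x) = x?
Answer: 391*√29 ≈ 2105.6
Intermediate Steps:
l = √29 (l = √(24 + 5) = √29 ≈ 5.3852)
l*(412 - 1*21) = √29*(412 - 1*21) = √29*(412 - 21) = √29*391 = 391*√29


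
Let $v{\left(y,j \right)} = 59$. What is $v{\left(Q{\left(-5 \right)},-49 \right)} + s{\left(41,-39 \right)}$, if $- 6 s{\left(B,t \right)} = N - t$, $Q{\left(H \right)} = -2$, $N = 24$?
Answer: $\frac{97}{2} \approx 48.5$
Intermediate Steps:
$s{\left(B,t \right)} = -4 + \frac{t}{6}$ ($s{\left(B,t \right)} = - \frac{24 - t}{6} = -4 + \frac{t}{6}$)
$v{\left(Q{\left(-5 \right)},-49 \right)} + s{\left(41,-39 \right)} = 59 + \left(-4 + \frac{1}{6} \left(-39\right)\right) = 59 - \frac{21}{2} = \frac{97}{2}$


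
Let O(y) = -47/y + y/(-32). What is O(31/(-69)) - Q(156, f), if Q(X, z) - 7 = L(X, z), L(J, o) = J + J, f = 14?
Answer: -14673407/68448 ≈ -214.37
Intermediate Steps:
L(J, o) = 2*J
Q(X, z) = 7 + 2*X
O(y) = -47/y - y/32 (O(y) = -47/y + y*(-1/32) = -47/y - y/32)
O(31/(-69)) - Q(156, f) = (-47/(31/(-69)) - 31/(32*(-69))) - (7 + 2*156) = (-47/(31*(-1/69)) - 31*(-1)/(32*69)) - (7 + 312) = (-47/(-31/69) - 1/32*(-31/69)) - 1*319 = (-47*(-69/31) + 31/2208) - 319 = (3243/31 + 31/2208) - 319 = 7161505/68448 - 319 = -14673407/68448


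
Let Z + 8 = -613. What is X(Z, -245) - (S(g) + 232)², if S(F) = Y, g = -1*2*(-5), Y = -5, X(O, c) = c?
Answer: -51774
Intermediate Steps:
Z = -621 (Z = -8 - 613 = -621)
g = 10 (g = -2*(-5) = 10)
S(F) = -5
X(Z, -245) - (S(g) + 232)² = -245 - (-5 + 232)² = -245 - 1*227² = -245 - 1*51529 = -245 - 51529 = -51774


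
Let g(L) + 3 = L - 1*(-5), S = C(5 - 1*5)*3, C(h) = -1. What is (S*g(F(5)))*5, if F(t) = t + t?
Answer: -180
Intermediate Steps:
F(t) = 2*t
S = -3 (S = -1*3 = -3)
g(L) = 2 + L (g(L) = -3 + (L - 1*(-5)) = -3 + (L + 5) = -3 + (5 + L) = 2 + L)
(S*g(F(5)))*5 = -3*(2 + 2*5)*5 = -3*(2 + 10)*5 = -3*12*5 = -36*5 = -180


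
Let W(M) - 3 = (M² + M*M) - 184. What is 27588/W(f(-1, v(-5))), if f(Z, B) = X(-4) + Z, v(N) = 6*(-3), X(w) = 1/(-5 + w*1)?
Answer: -2234628/14461 ≈ -154.53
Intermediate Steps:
X(w) = 1/(-5 + w)
v(N) = -18
f(Z, B) = -⅑ + Z (f(Z, B) = 1/(-5 - 4) + Z = 1/(-9) + Z = -⅑ + Z)
W(M) = -181 + 2*M² (W(M) = 3 + ((M² + M*M) - 184) = 3 + ((M² + M²) - 184) = 3 + (2*M² - 184) = 3 + (-184 + 2*M²) = -181 + 2*M²)
27588/W(f(-1, v(-5))) = 27588/(-181 + 2*(-⅑ - 1)²) = 27588/(-181 + 2*(-10/9)²) = 27588/(-181 + 2*(100/81)) = 27588/(-181 + 200/81) = 27588/(-14461/81) = 27588*(-81/14461) = -2234628/14461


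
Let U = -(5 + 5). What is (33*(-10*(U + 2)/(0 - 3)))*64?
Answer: -56320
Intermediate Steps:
U = -10 (U = -1*10 = -10)
(33*(-10*(U + 2)/(0 - 3)))*64 = (33*(-10*(-10 + 2)/(0 - 3)))*64 = (33*(-(-80)/(-3)))*64 = (33*(-(-80)*(-1)/3))*64 = (33*(-10*8/3))*64 = (33*(-80/3))*64 = -880*64 = -56320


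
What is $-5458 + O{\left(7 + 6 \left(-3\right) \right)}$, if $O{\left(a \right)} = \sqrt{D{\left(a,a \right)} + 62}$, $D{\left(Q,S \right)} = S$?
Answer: $-5458 + \sqrt{51} \approx -5450.9$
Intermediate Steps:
$O{\left(a \right)} = \sqrt{62 + a}$ ($O{\left(a \right)} = \sqrt{a + 62} = \sqrt{62 + a}$)
$-5458 + O{\left(7 + 6 \left(-3\right) \right)} = -5458 + \sqrt{62 + \left(7 + 6 \left(-3\right)\right)} = -5458 + \sqrt{62 + \left(7 - 18\right)} = -5458 + \sqrt{62 - 11} = -5458 + \sqrt{51}$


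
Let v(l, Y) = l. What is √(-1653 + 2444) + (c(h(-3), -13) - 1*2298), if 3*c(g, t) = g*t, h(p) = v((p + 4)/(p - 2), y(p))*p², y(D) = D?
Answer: -11451/5 + √791 ≈ -2262.1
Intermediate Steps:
h(p) = p²*(4 + p)/(-2 + p) (h(p) = ((p + 4)/(p - 2))*p² = ((4 + p)/(-2 + p))*p² = p²*(4 + p)/(-2 + p))
c(g, t) = g*t/3 (c(g, t) = (g*t)/3 = g*t/3)
√(-1653 + 2444) + (c(h(-3), -13) - 1*2298) = √(-1653 + 2444) + ((⅓)*((-3)²*(4 - 3)/(-2 - 3))*(-13) - 1*2298) = √791 + ((⅓)*(9*1/(-5))*(-13) - 2298) = √791 + ((⅓)*(9*(-⅕)*1)*(-13) - 2298) = √791 + ((⅓)*(-9/5)*(-13) - 2298) = √791 + (39/5 - 2298) = √791 - 11451/5 = -11451/5 + √791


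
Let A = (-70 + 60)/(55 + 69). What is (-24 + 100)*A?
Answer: -190/31 ≈ -6.1290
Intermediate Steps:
A = -5/62 (A = -10/124 = -10*1/124 = -5/62 ≈ -0.080645)
(-24 + 100)*A = (-24 + 100)*(-5/62) = 76*(-5/62) = -190/31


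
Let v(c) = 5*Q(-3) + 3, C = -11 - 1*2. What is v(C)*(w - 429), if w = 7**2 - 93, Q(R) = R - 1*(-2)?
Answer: 946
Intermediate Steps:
C = -13 (C = -11 - 2 = -13)
Q(R) = 2 + R (Q(R) = R + 2 = 2 + R)
w = -44 (w = 49 - 93 = -44)
v(c) = -2 (v(c) = 5*(2 - 3) + 3 = 5*(-1) + 3 = -5 + 3 = -2)
v(C)*(w - 429) = -2*(-44 - 429) = -2*(-473) = 946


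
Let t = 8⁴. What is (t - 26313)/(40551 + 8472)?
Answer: -1709/3771 ≈ -0.45320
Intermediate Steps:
t = 4096
(t - 26313)/(40551 + 8472) = (4096 - 26313)/(40551 + 8472) = -22217/49023 = -22217*1/49023 = -1709/3771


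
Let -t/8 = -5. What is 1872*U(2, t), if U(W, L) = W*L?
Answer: 149760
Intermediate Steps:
t = 40 (t = -8*(-5) = 40)
U(W, L) = L*W
1872*U(2, t) = 1872*(40*2) = 1872*80 = 149760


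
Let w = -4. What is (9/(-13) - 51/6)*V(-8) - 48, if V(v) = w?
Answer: -146/13 ≈ -11.231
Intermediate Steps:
V(v) = -4
(9/(-13) - 51/6)*V(-8) - 48 = (9/(-13) - 51/6)*(-4) - 48 = (9*(-1/13) - 51*⅙)*(-4) - 48 = (-9/13 - 17/2)*(-4) - 48 = -239/26*(-4) - 48 = 478/13 - 48 = -146/13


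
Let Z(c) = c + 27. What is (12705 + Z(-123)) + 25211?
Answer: 37820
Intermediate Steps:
Z(c) = 27 + c
(12705 + Z(-123)) + 25211 = (12705 + (27 - 123)) + 25211 = (12705 - 96) + 25211 = 12609 + 25211 = 37820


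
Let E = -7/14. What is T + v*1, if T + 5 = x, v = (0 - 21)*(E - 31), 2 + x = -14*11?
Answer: 1001/2 ≈ 500.50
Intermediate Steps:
x = -156 (x = -2 - 14*11 = -2 - 154 = -156)
E = -½ (E = -7*1/14 = -½ ≈ -0.50000)
v = 1323/2 (v = (0 - 21)*(-½ - 31) = -21*(-63/2) = 1323/2 ≈ 661.50)
T = -161 (T = -5 - 156 = -161)
T + v*1 = -161 + (1323/2)*1 = -161 + 1323/2 = 1001/2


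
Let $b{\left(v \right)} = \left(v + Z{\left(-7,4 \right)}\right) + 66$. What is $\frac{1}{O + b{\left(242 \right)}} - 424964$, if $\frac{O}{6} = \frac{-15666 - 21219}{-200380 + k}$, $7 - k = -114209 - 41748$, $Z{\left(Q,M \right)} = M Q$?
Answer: $- \frac{2689552512572}{6328895} \approx -4.2496 \cdot 10^{5}$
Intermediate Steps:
$k = 155964$ ($k = 7 - \left(-114209 - 41748\right) = 7 - -155957 = 7 + 155957 = 155964$)
$b{\left(v \right)} = 38 + v$ ($b{\left(v \right)} = \left(v + 4 \left(-7\right)\right) + 66 = \left(v - 28\right) + 66 = \left(-28 + v\right) + 66 = 38 + v$)
$O = \frac{110655}{22208}$ ($O = 6 \frac{-15666 - 21219}{-200380 + 155964} = 6 \left(- \frac{36885}{-44416}\right) = 6 \left(\left(-36885\right) \left(- \frac{1}{44416}\right)\right) = 6 \cdot \frac{36885}{44416} = \frac{110655}{22208} \approx 4.9827$)
$\frac{1}{O + b{\left(242 \right)}} - 424964 = \frac{1}{\frac{110655}{22208} + \left(38 + 242\right)} - 424964 = \frac{1}{\frac{110655}{22208} + 280} - 424964 = \frac{1}{\frac{6328895}{22208}} - 424964 = \frac{22208}{6328895} - 424964 = - \frac{2689552512572}{6328895}$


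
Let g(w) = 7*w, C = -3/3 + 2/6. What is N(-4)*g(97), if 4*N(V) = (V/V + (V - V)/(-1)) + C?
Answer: 679/12 ≈ 56.583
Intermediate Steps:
C = -⅔ (C = -3*⅓ + 2*(⅙) = -1 + ⅓ = -⅔ ≈ -0.66667)
N(V) = 1/12 (N(V) = ((V/V + (V - V)/(-1)) - ⅔)/4 = ((1 + 0*(-1)) - ⅔)/4 = ((1 + 0) - ⅔)/4 = (1 - ⅔)/4 = (¼)*(⅓) = 1/12)
N(-4)*g(97) = (7*97)/12 = (1/12)*679 = 679/12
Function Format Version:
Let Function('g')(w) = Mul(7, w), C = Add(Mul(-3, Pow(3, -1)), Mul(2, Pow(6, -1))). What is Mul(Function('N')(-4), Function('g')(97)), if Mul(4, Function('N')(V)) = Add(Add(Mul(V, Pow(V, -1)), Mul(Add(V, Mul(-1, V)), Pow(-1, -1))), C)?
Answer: Rational(679, 12) ≈ 56.583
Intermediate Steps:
C = Rational(-2, 3) (C = Add(Mul(-3, Rational(1, 3)), Mul(2, Rational(1, 6))) = Add(-1, Rational(1, 3)) = Rational(-2, 3) ≈ -0.66667)
Function('N')(V) = Rational(1, 12) (Function('N')(V) = Mul(Rational(1, 4), Add(Add(Mul(V, Pow(V, -1)), Mul(Add(V, Mul(-1, V)), Pow(-1, -1))), Rational(-2, 3))) = Mul(Rational(1, 4), Add(Add(1, Mul(0, -1)), Rational(-2, 3))) = Mul(Rational(1, 4), Add(Add(1, 0), Rational(-2, 3))) = Mul(Rational(1, 4), Add(1, Rational(-2, 3))) = Mul(Rational(1, 4), Rational(1, 3)) = Rational(1, 12))
Mul(Function('N')(-4), Function('g')(97)) = Mul(Rational(1, 12), Mul(7, 97)) = Mul(Rational(1, 12), 679) = Rational(679, 12)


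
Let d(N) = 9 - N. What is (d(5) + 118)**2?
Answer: 14884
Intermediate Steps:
(d(5) + 118)**2 = ((9 - 1*5) + 118)**2 = ((9 - 5) + 118)**2 = (4 + 118)**2 = 122**2 = 14884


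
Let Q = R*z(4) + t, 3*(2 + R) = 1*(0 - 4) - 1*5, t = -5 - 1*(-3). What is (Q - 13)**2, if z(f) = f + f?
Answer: 3025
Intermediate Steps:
z(f) = 2*f
t = -2 (t = -5 + 3 = -2)
R = -5 (R = -2 + (1*(0 - 4) - 1*5)/3 = -2 + (1*(-4) - 5)/3 = -2 + (-4 - 5)/3 = -2 + (1/3)*(-9) = -2 - 3 = -5)
Q = -42 (Q = -10*4 - 2 = -5*8 - 2 = -40 - 2 = -42)
(Q - 13)**2 = (-42 - 13)**2 = (-55)**2 = 3025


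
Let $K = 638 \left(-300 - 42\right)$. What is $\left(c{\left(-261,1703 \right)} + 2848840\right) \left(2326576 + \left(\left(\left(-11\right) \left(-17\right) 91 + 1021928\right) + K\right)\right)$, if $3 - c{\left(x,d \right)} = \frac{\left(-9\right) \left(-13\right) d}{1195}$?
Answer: $\frac{2142804694468310}{239} \approx 8.9657 \cdot 10^{12}$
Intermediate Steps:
$K = -218196$ ($K = 638 \left(-342\right) = -218196$)
$c{\left(x,d \right)} = 3 - \frac{117 d}{1195}$ ($c{\left(x,d \right)} = 3 - \frac{\left(-9\right) \left(-13\right) d}{1195} = 3 - 117 d \frac{1}{1195} = 3 - \frac{117 d}{1195}$)
$\left(c{\left(-261,1703 \right)} + 2848840\right) \left(2326576 + \left(\left(\left(-11\right) \left(-17\right) 91 + 1021928\right) + K\right)\right) = \left(\left(3 - \frac{199251}{1195}\right) + 2848840\right) \left(2326576 + \left(\left(\left(-11\right) \left(-17\right) 91 + 1021928\right) - 218196\right)\right) = \left(\left(3 - \frac{199251}{1195}\right) + 2848840\right) \left(2326576 + \left(\left(187 \cdot 91 + 1021928\right) - 218196\right)\right) = \left(- \frac{195666}{1195} + 2848840\right) \left(2326576 + \left(\left(17017 + 1021928\right) - 218196\right)\right) = \frac{3404168134 \left(2326576 + \left(1038945 - 218196\right)\right)}{1195} = \frac{3404168134 \left(2326576 + 820749\right)}{1195} = \frac{3404168134}{1195} \cdot 3147325 = \frac{2142804694468310}{239}$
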